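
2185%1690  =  495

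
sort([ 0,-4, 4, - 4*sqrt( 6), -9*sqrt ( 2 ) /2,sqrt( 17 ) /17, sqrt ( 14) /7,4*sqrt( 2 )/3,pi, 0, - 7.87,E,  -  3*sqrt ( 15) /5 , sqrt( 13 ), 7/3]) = [- 4 * sqrt( 6), - 7.87, - 9*sqrt( 2 ) /2, - 4,- 3*sqrt( 15)/5,0, 0,sqrt(17) /17, sqrt( 14 )/7, 4 * sqrt( 2 ) /3, 7/3, E, pi, sqrt(13 ),4]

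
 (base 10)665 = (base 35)J0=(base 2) 1010011001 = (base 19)1g0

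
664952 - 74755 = 590197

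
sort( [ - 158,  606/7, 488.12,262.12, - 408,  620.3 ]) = [ - 408, - 158,606/7,262.12,488.12, 620.3]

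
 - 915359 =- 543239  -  372120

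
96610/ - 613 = - 158 + 244/613= - 157.60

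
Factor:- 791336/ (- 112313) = 2^3*7^1*13^1*31^( - 1)*1087^1*3623^( - 1)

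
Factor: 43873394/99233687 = 2^1*7^( - 1)*19^1  *1154563^1 * 14176241^( - 1 )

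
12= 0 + 12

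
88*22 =1936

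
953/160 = 953/160 = 5.96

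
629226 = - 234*( - 2689)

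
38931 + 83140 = 122071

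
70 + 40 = 110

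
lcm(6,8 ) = 24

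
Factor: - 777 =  - 3^1*7^1*37^1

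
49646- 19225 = 30421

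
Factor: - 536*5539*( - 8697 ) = 2^3 * 3^1 * 13^1*29^1*67^1*191^1*223^1 = 25820558088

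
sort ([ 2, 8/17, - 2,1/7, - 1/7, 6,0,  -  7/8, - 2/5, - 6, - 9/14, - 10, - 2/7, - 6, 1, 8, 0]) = [ - 10, - 6, -6, - 2,  -  7/8, - 9/14, - 2/5, - 2/7, - 1/7,0, 0, 1/7, 8/17  ,  1,2, 6, 8 ]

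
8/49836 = 2/12459 = 0.00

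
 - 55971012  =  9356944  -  65327956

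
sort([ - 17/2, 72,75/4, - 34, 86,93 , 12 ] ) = [- 34 ,-17/2,12, 75/4,72, 86 , 93]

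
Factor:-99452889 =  - 3^2*197^1 * 56093^1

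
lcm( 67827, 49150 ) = 3391350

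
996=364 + 632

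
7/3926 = 7/3926 = 0.00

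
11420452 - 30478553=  - 19058101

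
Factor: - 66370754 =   -  2^1  *  17^1*109^1*17909^1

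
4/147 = 4/147 = 0.03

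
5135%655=550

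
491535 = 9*54615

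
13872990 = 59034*235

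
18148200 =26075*696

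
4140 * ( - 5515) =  - 22832100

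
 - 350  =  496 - 846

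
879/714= 1 + 55/238=1.23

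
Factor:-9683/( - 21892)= 2^( - 2)*13^( - 1)  *  23^1 = 23/52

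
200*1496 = 299200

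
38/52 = 19/26 = 0.73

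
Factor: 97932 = 2^2*3^1*8161^1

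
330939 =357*927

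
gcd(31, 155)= 31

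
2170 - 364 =1806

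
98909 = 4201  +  94708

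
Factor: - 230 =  - 2^1*5^1 * 23^1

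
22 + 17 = 39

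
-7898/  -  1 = 7898/1 = 7898.00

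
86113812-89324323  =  -3210511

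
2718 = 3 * 906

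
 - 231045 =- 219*1055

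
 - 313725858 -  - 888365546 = 574639688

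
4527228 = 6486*698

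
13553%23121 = 13553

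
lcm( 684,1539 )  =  6156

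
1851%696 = 459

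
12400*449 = 5567600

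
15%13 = 2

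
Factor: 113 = 113^1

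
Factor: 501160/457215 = 536/489 = 2^3 * 3^(- 1) *67^1*163^ ( - 1 ) 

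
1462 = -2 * ( - 731 )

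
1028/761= 1028/761= 1.35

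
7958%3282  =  1394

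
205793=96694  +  109099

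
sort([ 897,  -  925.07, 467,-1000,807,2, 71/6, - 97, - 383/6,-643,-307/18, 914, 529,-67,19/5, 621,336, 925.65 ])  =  [ - 1000,-925.07, -643, - 97 , - 67,-383/6, - 307/18,2, 19/5, 71/6 , 336, 467, 529,  621 , 807,897, 914, 925.65]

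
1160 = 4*290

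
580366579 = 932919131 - 352552552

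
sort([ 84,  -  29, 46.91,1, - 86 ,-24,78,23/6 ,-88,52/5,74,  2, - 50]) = [ - 88, - 86, - 50,-29,-24,  1 , 2,23/6,52/5,  46.91,  74,78,84 ]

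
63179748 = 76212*829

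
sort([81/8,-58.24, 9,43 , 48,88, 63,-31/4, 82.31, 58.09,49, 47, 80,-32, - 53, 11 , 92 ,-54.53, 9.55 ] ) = [ - 58.24, - 54.53, - 53,  -  32, - 31/4, 9,9.55 , 81/8,11,43, 47, 48,49, 58.09 , 63,80 , 82.31 , 88,92 ] 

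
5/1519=5/1519= 0.00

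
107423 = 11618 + 95805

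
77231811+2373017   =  79604828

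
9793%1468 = 985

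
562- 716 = -154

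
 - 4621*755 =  - 3488855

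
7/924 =1/132 =0.01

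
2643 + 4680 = 7323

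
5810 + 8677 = 14487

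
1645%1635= 10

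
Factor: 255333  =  3^1*13^1*6547^1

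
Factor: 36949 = 11^1*3359^1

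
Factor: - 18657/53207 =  - 27/77= - 3^3*7^( - 1 )*11^( - 1 ) 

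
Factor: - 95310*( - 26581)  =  2^1*3^3*5^1*19^1*353^1*1399^1 = 2533435110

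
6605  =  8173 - 1568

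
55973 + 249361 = 305334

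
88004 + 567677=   655681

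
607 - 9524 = -8917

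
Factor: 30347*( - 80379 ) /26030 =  -2439261513/26030=- 2^( - 1)*3^3*5^( - 1 )*13^1*19^(- 1)*137^( - 1) * 229^1*30347^1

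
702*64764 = 45464328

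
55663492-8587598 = 47075894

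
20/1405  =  4/281= 0.01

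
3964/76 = 52 + 3/19 = 52.16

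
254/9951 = 254/9951 = 0.03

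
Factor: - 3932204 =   -  2^2*347^1*2833^1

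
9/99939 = 3/33313 = 0.00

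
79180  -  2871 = 76309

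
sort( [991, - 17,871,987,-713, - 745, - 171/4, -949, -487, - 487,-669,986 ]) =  [ - 949, -745,  -  713,-669, - 487 ,- 487, - 171/4,- 17, 871,986,987,991 ]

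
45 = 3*15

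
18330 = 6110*3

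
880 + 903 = 1783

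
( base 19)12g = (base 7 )1132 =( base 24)H7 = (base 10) 415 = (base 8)637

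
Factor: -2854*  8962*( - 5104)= 130547804992 =2^6*11^1*29^1 * 1427^1 * 4481^1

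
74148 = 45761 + 28387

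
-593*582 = -345126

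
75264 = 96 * 784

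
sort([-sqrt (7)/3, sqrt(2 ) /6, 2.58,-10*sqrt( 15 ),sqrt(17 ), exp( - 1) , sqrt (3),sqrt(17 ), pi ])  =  [ - 10 * sqrt( 15), - sqrt(7)/3, sqrt( 2)/6, exp( - 1 ), sqrt( 3),2.58, pi , sqrt(17), sqrt( 17 )]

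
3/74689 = 3/74689 = 0.00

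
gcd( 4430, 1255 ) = 5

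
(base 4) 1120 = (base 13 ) 6a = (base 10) 88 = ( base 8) 130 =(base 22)40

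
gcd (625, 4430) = 5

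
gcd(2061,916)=229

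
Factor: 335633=335633^1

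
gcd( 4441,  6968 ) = 1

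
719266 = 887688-168422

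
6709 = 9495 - 2786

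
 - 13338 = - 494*27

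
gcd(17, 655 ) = 1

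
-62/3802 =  -1 + 1870/1901 =- 0.02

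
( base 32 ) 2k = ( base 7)150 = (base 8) 124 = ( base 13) 66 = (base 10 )84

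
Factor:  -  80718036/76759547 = -2^2*3^1 * 7^1*181^1*5309^1*76759547^( - 1) 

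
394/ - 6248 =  - 197/3124 = - 0.06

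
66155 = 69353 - 3198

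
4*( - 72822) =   -  291288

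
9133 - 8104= 1029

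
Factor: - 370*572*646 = -136719440 = - 2^4*5^1 * 11^1  *13^1*17^1*19^1* 37^1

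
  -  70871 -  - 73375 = 2504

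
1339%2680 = 1339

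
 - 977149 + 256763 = - 720386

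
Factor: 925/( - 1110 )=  - 2^( - 1)*3^( - 1)*5^1 = -5/6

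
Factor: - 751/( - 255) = 3^( -1)*5^(-1 ) * 17^( - 1)*751^1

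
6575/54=121 + 41/54 = 121.76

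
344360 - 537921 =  - 193561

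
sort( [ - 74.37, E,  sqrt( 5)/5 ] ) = [ - 74.37,sqrt( 5)/5,E] 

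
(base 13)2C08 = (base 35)58P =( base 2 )1100100011110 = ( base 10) 6430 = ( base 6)45434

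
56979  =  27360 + 29619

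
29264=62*472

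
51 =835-784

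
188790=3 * 62930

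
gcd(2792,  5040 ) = 8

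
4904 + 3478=8382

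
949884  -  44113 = 905771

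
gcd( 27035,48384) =1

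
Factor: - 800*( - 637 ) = 509600 = 2^5*5^2*7^2*13^1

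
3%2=1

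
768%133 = 103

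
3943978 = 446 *8843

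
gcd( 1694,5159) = 77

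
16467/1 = 16467 =16467.00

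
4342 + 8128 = 12470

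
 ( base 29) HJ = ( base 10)512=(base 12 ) 368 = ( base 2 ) 1000000000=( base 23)m6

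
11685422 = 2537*4606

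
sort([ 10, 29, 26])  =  [ 10, 26, 29 ] 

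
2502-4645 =-2143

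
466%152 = 10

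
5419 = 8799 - 3380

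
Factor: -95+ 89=-6  =  - 2^1*3^1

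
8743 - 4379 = 4364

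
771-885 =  - 114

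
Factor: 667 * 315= 210105 = 3^2*5^1*7^1* 23^1*29^1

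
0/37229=0  =  0.00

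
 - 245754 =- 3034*81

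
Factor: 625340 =2^2*5^1*31267^1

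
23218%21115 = 2103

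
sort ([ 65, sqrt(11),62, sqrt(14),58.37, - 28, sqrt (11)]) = [ - 28 , sqrt(11),  sqrt(11 ), sqrt(14) , 58.37, 62,65 ]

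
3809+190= 3999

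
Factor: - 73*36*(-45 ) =118260 = 2^2*3^4*5^1 * 73^1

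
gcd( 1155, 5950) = 35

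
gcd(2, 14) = 2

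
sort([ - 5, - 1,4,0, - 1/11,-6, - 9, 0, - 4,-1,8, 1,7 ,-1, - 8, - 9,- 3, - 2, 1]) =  [-9, - 9,-8, - 6,-5, - 4,-3 ,-2,-1,  -  1, - 1, - 1/11, 0,0, 1, 1,  4 , 7,8]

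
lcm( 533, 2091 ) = 27183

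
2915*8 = 23320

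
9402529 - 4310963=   5091566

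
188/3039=188/3039=0.06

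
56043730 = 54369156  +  1674574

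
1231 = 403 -- 828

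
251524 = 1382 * 182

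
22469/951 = 23  +  596/951=23.63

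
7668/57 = 134 + 10/19 = 134.53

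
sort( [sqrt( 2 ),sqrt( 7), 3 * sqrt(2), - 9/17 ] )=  [ - 9/17,sqrt( 2),sqrt( 7),  3 * sqrt( 2 )] 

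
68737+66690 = 135427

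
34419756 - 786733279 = -752313523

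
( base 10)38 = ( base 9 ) 42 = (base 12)32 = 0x26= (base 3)1102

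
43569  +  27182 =70751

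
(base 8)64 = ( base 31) 1l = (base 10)52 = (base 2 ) 110100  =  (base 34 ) 1I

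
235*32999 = 7754765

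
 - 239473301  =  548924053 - 788397354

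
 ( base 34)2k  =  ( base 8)130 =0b1011000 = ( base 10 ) 88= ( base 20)48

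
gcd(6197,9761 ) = 1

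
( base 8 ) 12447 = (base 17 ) 11c9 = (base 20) daf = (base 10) 5415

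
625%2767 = 625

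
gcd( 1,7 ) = 1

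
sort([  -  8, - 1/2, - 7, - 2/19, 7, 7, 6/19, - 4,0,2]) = [ - 8,-7,  -  4,-1/2, -2/19,0,6/19,2,7, 7]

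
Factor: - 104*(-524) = 54496  =  2^5*13^1*131^1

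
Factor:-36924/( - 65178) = 362/639 = 2^1*3^( - 2) *71^( - 1)*181^1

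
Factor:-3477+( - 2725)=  - 6202  =  - 2^1*7^1*443^1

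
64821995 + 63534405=128356400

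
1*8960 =8960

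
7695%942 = 159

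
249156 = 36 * 6921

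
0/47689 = 0=0.00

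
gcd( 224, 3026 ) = 2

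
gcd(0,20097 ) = 20097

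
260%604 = 260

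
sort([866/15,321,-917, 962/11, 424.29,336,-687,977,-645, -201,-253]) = [ - 917, - 687, - 645,-253, - 201, 866/15,962/11,321,336,  424.29, 977 ]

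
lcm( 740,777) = 15540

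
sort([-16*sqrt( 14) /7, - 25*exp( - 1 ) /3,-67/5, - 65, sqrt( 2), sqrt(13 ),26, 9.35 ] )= [ - 65, - 67/5, - 16* sqrt( 14)/7 ,  -  25*exp(-1 )/3, sqrt( 2) , sqrt(13 ), 9.35, 26]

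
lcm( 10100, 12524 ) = 313100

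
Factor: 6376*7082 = 2^4*797^1*3541^1 = 45154832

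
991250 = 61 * 16250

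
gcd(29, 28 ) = 1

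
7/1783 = 7/1783 = 0.00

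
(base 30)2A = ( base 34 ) 22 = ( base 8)106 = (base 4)1012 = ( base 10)70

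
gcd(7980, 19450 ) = 10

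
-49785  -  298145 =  - 347930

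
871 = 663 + 208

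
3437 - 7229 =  -3792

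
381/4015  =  381/4015 = 0.09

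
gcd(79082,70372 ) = 2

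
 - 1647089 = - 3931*419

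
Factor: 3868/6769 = 2^2*7^( - 1 )=4/7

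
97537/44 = 8867/4  =  2216.75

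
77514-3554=73960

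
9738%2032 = 1610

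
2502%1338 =1164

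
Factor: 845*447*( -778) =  - 2^1*3^1*5^1*13^2*149^1*389^1 = -293862270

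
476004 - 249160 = 226844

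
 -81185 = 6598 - 87783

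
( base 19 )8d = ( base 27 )63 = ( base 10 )165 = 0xa5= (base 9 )203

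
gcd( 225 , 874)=1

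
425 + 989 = 1414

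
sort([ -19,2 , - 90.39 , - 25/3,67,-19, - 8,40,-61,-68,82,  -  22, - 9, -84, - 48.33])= [- 90.39,-84,  -  68, - 61, - 48.33, - 22,-19,-19,  -  9, - 25/3, - 8,2,40, 67,82]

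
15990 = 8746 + 7244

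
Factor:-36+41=5 = 5^1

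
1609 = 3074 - 1465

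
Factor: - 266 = -2^1 * 7^1*19^1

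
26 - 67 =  - 41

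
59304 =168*353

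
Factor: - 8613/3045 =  - 3^2*5^( - 1 ) * 7^( - 1)* 11^1 = -  99/35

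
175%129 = 46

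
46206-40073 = 6133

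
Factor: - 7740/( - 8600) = 9/10 = 2^( - 1 )*3^2*5^(  -  1 ) 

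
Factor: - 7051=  - 11^1 * 641^1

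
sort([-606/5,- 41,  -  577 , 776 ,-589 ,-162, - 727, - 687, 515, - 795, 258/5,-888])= [  -  888, - 795 , -727, - 687,- 589,  -  577,-162,-606/5, - 41,258/5,515, 776]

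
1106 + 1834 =2940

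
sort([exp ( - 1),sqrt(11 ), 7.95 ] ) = [exp( - 1), sqrt( 11),7.95 ]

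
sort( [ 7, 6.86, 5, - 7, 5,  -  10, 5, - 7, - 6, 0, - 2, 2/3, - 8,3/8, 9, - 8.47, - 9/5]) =[- 10,-8.47, - 8, - 7, - 7, - 6, - 2, - 9/5, 0, 3/8,2/3,  5,  5,5, 6.86 , 7,  9]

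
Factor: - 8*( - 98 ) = 784 = 2^4 * 7^2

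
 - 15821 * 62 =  - 980902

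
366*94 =34404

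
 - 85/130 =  - 17/26=-0.65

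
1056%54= 30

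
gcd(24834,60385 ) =1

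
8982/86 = 4491/43 = 104.44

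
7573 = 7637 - 64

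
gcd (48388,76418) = 2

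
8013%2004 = 2001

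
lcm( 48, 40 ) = 240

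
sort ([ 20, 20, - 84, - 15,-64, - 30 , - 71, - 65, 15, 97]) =[  -  84, - 71 , - 65, - 64, - 30, - 15, 15,20,20,97] 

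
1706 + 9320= 11026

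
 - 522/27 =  - 20+2/3 = -  19.33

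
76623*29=2222067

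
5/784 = 5/784 = 0.01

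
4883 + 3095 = 7978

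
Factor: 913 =11^1*83^1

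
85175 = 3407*25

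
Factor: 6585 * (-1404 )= - 2^2*3^4*5^1*13^1*439^1 = - 9245340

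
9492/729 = 3164/243 = 13.02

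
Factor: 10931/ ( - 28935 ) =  - 3^( - 2)*5^( - 1 )*17^1 = - 17/45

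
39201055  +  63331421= 102532476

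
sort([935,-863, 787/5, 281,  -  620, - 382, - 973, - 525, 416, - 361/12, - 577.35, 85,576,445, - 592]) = [-973, - 863,  -  620,-592, - 577.35, - 525, - 382, - 361/12, 85,787/5, 281, 416, 445, 576, 935] 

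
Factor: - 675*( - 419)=282825 = 3^3*5^2 * 419^1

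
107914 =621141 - 513227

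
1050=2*525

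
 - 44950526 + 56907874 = 11957348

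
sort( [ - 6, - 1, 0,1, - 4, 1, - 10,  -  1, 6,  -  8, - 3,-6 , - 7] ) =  [ - 10, - 8 , - 7 ,-6,-6, - 4 ,-3, - 1, - 1, 0 , 1, 1, 6] 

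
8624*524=4518976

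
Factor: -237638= - 2^1 * 118819^1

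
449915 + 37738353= 38188268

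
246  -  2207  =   - 1961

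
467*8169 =3814923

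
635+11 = 646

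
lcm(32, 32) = 32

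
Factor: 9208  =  2^3 * 1151^1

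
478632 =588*814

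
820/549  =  1 + 271/549 = 1.49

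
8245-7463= 782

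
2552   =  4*638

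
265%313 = 265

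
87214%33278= 20658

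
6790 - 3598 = 3192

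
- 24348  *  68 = -1655664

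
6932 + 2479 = 9411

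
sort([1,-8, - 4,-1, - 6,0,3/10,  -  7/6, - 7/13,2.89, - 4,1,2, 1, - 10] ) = [ - 10,-8, -6, - 4, - 4,  -  7/6, - 1, - 7/13, 0 , 3/10 , 1,1,  1, 2,2.89]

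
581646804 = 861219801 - 279572997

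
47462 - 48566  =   - 1104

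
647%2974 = 647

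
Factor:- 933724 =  - 2^2*11^1*21221^1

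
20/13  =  20/13 = 1.54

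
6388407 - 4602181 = 1786226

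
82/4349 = 82/4349  =  0.02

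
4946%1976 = 994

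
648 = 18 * 36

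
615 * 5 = 3075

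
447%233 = 214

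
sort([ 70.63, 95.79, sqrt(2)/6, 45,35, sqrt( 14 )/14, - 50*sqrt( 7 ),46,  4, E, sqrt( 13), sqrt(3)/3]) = [ - 50*sqrt ( 7 ), sqrt( 2 ) /6, sqrt( 14) /14, sqrt(3)/3, E, sqrt( 13), 4, 35, 45,  46, 70.63, 95.79]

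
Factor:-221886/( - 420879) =2^1*3^2*7^1*239^(-1) = 126/239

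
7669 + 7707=15376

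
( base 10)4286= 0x10BE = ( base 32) 45U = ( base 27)5nk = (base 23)828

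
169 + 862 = 1031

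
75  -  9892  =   - 9817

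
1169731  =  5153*227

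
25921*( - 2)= - 51842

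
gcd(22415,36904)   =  1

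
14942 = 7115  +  7827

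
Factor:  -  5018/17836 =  - 193/686 = - 2^( - 1 )*7^(  -  3 )*193^1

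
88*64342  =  5662096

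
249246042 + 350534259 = 599780301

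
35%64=35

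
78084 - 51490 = 26594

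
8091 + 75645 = 83736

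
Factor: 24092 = 2^2*19^1*317^1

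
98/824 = 49/412=0.12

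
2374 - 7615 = -5241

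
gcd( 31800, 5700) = 300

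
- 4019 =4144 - 8163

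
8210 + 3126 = 11336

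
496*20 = 9920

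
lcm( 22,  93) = 2046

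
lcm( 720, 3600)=3600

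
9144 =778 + 8366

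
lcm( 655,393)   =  1965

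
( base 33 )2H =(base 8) 123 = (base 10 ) 83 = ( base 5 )313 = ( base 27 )32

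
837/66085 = 837/66085  =  0.01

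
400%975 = 400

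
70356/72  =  977 + 1/6 = 977.17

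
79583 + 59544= 139127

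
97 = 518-421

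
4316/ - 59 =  - 74 + 50/59= -73.15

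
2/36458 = 1/18229 = 0.00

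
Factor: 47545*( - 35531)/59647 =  - 5^1*7^ (-1 ) * 37^1 * 257^1*8521^( - 1)*35531^1  =  - 1689321395/59647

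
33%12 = 9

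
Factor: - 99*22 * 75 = -2^1*3^3*5^2*11^2=- 163350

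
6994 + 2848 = 9842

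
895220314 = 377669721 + 517550593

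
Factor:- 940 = - 2^2 * 5^1*47^1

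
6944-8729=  - 1785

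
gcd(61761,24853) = 1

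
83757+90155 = 173912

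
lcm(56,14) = 56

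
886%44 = 6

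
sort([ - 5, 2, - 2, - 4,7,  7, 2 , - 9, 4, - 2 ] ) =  [  -  9,  -  5, - 4, - 2, - 2,2,2, 4, 7 , 7 ]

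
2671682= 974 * 2743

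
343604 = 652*527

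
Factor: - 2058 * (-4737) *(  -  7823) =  - 2^1*3^2 * 7^3*1579^1*7823^1 = - 76264439958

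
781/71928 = 781/71928= 0.01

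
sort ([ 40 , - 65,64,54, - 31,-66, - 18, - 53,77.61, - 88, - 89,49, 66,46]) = [-89, - 88,-66, - 65,-53, - 31,-18 , 40,46,49,54, 64,66,77.61]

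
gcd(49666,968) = 2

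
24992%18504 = 6488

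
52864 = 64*826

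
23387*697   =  16300739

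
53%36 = 17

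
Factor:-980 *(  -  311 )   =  304780 = 2^2 * 5^1 * 7^2*311^1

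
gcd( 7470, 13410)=90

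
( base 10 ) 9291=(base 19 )16e0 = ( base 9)13663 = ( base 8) 22113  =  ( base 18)1AC3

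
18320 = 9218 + 9102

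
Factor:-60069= -3^1 * 20023^1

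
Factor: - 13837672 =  - 2^3*1729709^1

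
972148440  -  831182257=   140966183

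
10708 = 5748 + 4960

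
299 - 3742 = -3443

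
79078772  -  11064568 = 68014204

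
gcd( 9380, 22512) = 1876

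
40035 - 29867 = 10168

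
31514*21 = 661794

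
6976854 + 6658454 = 13635308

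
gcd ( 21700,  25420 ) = 620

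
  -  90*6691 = -602190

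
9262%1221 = 715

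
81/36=2 + 1/4= 2.25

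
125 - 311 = - 186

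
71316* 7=499212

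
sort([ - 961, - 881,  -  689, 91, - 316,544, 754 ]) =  [ - 961, - 881, - 689 ,-316,91,544, 754]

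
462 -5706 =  -5244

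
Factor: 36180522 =2^1*3^2 * 7^2*17^1 *19^1* 127^1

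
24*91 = 2184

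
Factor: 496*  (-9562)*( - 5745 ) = 2^5*3^1*5^1 *7^1*31^1*383^1*683^1  =  27247110240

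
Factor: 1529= 11^1*139^1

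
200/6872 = 25/859 = 0.03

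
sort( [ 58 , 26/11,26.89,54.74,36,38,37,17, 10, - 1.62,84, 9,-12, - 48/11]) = [ - 12 , - 48/11, - 1.62,26/11,9, 10,17,26.89,36,37, 38,54.74,58,84 ] 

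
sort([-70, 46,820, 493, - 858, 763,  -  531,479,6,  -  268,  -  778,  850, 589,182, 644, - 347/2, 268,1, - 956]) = [  -  956, - 858,  -  778,-531,  -  268,- 347/2, - 70, 1,6, 46,182,268,479,493, 589 , 644, 763,820,850] 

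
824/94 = 412/47 = 8.77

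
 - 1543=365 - 1908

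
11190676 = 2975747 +8214929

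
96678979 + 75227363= 171906342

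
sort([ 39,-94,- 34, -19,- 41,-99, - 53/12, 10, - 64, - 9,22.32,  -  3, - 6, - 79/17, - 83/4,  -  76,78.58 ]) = [ - 99, - 94, - 76, - 64,- 41, -34, - 83/4,- 19 , - 9  ,- 6 , - 79/17,-53/12,- 3,10,22.32,  39, 78.58 ] 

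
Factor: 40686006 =2^1*3^1 * 443^1 *15307^1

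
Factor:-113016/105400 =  - 831/775 = -3^1 * 5^(-2)*31^( - 1 )  *277^1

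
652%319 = 14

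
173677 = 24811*7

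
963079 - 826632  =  136447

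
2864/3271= 2864/3271 = 0.88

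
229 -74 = 155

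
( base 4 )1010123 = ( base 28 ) 5GB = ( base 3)20000012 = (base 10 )4379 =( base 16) 111B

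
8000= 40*200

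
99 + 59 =158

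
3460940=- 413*(-8380)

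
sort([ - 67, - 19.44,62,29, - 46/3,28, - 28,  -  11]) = [ - 67,  -  28, - 19.44, - 46/3,- 11,28, 29,  62 ] 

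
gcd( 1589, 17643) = 1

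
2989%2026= 963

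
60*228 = 13680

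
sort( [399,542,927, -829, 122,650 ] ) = [ - 829,  122,399,542, 650, 927 ]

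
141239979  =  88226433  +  53013546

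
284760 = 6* 47460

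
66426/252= 11071/42 = 263.60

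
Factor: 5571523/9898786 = 2^( - 1)*23^(-1 ) * 215191^( -1)*5571523^1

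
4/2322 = 2/1161 = 0.00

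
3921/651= 1307/217 = 6.02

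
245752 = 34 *7228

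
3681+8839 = 12520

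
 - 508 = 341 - 849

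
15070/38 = 396 + 11/19 = 396.58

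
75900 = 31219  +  44681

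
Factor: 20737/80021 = 89^1*233^1*80021^(  -  1) 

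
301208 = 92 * 3274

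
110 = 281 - 171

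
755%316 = 123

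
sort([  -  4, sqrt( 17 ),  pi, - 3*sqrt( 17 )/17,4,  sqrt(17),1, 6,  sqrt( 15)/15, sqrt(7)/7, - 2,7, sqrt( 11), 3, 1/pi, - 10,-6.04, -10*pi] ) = [-10*pi,  -  10,-6.04 , - 4, - 2,  -  3*sqrt( 17)/17,  sqrt( 15)/15, 1/pi,sqrt( 7 )/7,  1,3, pi,sqrt( 11),4,sqrt( 17),sqrt(17),6, 7]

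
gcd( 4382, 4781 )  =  7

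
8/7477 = 8/7477 = 0.00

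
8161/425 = 19+ 86/425 = 19.20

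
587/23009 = 587/23009=0.03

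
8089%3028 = 2033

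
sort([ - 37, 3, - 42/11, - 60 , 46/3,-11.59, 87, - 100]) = [ - 100, -60, - 37, - 11.59 , - 42/11,  3,  46/3,87]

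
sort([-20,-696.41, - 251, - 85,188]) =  [-696.41, - 251, - 85, - 20, 188] 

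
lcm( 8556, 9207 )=847044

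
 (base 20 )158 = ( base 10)508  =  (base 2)111111100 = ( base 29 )hf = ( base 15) 23d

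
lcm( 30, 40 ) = 120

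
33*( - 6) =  - 198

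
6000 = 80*75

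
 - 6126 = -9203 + 3077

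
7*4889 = 34223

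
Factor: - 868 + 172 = -696 = - 2^3*3^1*29^1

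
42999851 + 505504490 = 548504341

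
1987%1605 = 382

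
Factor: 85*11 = 5^1*11^1*17^1  =  935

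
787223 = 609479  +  177744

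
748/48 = 187/12 = 15.58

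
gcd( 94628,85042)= 2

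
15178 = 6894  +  8284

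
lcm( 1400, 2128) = 53200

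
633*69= 43677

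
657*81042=53244594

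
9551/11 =9551/11 =868.27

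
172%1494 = 172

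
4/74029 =4/74029  =  0.00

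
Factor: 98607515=5^1*19721503^1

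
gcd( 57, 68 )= 1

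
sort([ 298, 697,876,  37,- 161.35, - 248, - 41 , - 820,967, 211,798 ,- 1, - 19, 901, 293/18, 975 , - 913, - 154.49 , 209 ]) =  [-913,-820, - 248, - 161.35,  -  154.49 , - 41,-19, - 1, 293/18, 37, 209, 211, 298,697, 798, 876, 901, 967, 975]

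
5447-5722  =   - 275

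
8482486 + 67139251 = 75621737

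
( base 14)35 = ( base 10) 47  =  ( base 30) 1H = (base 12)3B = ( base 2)101111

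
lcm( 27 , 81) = 81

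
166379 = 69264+97115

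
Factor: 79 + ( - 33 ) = 2^1*  23^1 = 46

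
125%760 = 125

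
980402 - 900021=80381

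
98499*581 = 57227919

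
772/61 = 12 + 40/61 = 12.66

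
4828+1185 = 6013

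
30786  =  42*733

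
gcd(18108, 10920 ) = 12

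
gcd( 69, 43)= 1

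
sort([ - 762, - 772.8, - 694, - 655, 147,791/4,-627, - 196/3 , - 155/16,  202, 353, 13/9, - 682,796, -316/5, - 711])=[ - 772.8, - 762, - 711, - 694,-682, - 655, - 627, - 196/3, - 316/5, - 155/16,13/9, 147, 791/4, 202, 353, 796]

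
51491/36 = 51491/36 =1430.31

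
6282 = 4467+1815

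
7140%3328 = 484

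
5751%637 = 18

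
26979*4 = 107916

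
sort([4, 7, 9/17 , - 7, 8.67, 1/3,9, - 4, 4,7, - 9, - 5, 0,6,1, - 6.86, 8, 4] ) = [ - 9, - 7, - 6.86, - 5,  -  4, 0, 1/3, 9/17, 1,4, 4, 4,6, 7, 7,8, 8.67 , 9] 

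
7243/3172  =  7243/3172   =  2.28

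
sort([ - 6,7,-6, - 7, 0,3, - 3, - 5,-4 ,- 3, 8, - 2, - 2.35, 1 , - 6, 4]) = [ - 7, - 6,-6, - 6,-5,-4, - 3 , - 3, - 2.35,-2, 0,1, 3,  4,7,8] 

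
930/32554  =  465/16277 = 0.03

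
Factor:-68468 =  - 2^2*17117^1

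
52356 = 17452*3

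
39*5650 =220350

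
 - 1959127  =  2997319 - 4956446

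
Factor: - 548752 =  - 2^4*34297^1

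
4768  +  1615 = 6383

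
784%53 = 42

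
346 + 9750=10096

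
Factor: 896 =2^7*7^1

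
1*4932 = 4932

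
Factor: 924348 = 2^2*3^1*77029^1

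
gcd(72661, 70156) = 1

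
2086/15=2086/15 = 139.07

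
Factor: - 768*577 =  - 443136  =  - 2^8*3^1*577^1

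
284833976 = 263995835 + 20838141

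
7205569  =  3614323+3591246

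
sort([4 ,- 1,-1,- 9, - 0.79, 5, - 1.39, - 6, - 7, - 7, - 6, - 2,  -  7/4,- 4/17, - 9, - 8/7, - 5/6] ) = [ - 9, - 9,  -  7, - 7,-6, - 6, - 2, - 7/4, -1.39, - 8/7, - 1, - 1, - 5/6,  -  0.79, - 4/17 , 4, 5 ] 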